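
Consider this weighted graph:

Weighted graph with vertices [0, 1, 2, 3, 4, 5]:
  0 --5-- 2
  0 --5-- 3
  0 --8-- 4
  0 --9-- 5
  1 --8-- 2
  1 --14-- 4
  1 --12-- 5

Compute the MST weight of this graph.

Applying Kruskal's algorithm (sort edges by weight, add if no cycle):
  Add (0,2) w=5
  Add (0,3) w=5
  Add (0,4) w=8
  Add (1,2) w=8
  Add (0,5) w=9
  Skip (1,5) w=12 (creates cycle)
  Skip (1,4) w=14 (creates cycle)
MST weight = 35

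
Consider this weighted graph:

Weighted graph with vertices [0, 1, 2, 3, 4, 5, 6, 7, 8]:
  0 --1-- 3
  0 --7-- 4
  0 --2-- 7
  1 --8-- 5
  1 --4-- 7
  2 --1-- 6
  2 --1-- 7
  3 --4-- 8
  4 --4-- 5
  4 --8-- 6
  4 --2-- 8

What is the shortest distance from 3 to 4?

Using Dijkstra's algorithm from vertex 3:
Shortest path: 3 -> 8 -> 4
Total weight: 4 + 2 = 6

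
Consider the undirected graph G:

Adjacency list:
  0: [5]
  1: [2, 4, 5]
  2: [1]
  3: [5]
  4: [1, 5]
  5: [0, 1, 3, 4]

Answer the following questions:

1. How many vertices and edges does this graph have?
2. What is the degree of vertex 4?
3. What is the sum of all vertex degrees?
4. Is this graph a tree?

Count: 6 vertices, 6 edges.
Vertex 4 has neighbors [1, 5], degree = 2.
Handshaking lemma: 2 * 6 = 12.
A tree on 6 vertices has 5 edges. This graph has 6 edges (1 extra). Not a tree.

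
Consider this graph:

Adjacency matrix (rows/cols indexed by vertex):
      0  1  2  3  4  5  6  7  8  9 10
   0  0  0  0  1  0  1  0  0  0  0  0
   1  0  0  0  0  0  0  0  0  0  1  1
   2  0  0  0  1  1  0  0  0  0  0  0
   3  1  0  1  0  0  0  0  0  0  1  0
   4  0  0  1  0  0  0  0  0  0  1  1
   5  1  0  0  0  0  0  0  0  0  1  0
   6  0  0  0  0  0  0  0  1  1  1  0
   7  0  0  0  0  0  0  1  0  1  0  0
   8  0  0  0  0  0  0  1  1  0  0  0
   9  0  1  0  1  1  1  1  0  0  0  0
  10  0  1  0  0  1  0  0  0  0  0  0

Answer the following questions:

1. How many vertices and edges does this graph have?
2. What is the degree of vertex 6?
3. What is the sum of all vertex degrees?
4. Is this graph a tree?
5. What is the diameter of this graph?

Count: 11 vertices, 14 edges.
Vertex 6 has neighbors [7, 8, 9], degree = 3.
Handshaking lemma: 2 * 14 = 28.
A tree on 11 vertices has 10 edges. This graph has 14 edges (4 extra). Not a tree.
Diameter (longest shortest path) = 4.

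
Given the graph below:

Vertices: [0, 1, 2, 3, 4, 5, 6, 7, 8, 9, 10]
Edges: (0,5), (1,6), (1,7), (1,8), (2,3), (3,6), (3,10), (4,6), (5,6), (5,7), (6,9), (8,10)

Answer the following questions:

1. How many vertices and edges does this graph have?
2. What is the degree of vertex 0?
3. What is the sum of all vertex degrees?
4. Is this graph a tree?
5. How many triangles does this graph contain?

Count: 11 vertices, 12 edges.
Vertex 0 has neighbors [5], degree = 1.
Handshaking lemma: 2 * 12 = 24.
A tree on 11 vertices has 10 edges. This graph has 12 edges (2 extra). Not a tree.
Number of triangles = 0.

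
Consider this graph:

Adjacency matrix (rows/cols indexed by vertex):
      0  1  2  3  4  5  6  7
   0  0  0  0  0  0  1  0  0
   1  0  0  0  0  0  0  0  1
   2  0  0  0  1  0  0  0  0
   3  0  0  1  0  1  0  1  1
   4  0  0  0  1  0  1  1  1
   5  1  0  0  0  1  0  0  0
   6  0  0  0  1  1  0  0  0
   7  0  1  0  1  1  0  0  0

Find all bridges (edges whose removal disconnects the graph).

A bridge is an edge whose removal increases the number of connected components.
Bridges found: (0,5), (1,7), (2,3), (4,5)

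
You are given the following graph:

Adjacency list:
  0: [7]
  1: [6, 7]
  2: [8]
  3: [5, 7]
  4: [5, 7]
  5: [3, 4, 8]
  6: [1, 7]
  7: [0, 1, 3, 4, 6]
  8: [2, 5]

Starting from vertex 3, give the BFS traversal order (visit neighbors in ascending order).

BFS from vertex 3 (neighbors processed in ascending order):
Visit order: 3, 5, 7, 4, 8, 0, 1, 6, 2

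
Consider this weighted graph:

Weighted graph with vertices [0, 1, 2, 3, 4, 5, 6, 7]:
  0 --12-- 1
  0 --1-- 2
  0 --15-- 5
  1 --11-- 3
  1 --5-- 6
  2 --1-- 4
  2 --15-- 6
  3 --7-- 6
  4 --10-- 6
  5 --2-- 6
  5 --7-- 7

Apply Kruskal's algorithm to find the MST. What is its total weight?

Applying Kruskal's algorithm (sort edges by weight, add if no cycle):
  Add (0,2) w=1
  Add (2,4) w=1
  Add (5,6) w=2
  Add (1,6) w=5
  Add (3,6) w=7
  Add (5,7) w=7
  Add (4,6) w=10
  Skip (1,3) w=11 (creates cycle)
  Skip (0,1) w=12 (creates cycle)
  Skip (0,5) w=15 (creates cycle)
  Skip (2,6) w=15 (creates cycle)
MST weight = 33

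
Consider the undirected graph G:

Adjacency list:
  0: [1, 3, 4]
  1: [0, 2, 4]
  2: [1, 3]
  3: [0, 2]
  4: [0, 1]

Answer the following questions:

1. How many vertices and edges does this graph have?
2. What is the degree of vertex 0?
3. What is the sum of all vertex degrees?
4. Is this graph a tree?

Count: 5 vertices, 6 edges.
Vertex 0 has neighbors [1, 3, 4], degree = 3.
Handshaking lemma: 2 * 6 = 12.
A tree on 5 vertices has 4 edges. This graph has 6 edges (2 extra). Not a tree.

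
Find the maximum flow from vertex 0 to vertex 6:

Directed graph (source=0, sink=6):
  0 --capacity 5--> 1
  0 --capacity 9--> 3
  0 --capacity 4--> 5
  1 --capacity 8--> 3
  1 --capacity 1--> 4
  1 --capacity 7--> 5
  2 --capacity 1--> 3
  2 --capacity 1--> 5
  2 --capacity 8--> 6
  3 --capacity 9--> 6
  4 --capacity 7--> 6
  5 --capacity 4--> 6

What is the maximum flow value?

Computing max flow:
  Flow on (0->1): 5/5
  Flow on (0->3): 5/9
  Flow on (0->5): 4/4
  Flow on (1->3): 4/8
  Flow on (1->4): 1/1
  Flow on (3->6): 9/9
  Flow on (4->6): 1/7
  Flow on (5->6): 4/4
Maximum flow = 14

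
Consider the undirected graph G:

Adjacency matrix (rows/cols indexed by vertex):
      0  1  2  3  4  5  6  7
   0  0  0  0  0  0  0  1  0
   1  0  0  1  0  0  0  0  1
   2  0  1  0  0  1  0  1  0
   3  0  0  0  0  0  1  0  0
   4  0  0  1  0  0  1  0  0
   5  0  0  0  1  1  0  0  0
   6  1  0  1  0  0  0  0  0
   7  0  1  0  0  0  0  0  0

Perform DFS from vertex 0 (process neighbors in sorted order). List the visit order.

DFS from vertex 0 (neighbors processed in ascending order):
Visit order: 0, 6, 2, 1, 7, 4, 5, 3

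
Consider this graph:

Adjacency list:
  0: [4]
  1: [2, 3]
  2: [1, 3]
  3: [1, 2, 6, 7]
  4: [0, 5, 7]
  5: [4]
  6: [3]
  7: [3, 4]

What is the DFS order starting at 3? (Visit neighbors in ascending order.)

DFS from vertex 3 (neighbors processed in ascending order):
Visit order: 3, 1, 2, 6, 7, 4, 0, 5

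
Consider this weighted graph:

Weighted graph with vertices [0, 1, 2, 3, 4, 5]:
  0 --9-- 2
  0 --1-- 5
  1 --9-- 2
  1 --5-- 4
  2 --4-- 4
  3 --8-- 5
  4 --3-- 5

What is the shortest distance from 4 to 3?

Using Dijkstra's algorithm from vertex 4:
Shortest path: 4 -> 5 -> 3
Total weight: 3 + 8 = 11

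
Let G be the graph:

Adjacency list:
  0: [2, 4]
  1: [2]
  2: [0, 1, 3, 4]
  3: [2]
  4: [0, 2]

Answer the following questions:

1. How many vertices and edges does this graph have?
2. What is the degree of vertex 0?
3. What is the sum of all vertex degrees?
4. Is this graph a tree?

Count: 5 vertices, 5 edges.
Vertex 0 has neighbors [2, 4], degree = 2.
Handshaking lemma: 2 * 5 = 10.
A tree on 5 vertices has 4 edges. This graph has 5 edges (1 extra). Not a tree.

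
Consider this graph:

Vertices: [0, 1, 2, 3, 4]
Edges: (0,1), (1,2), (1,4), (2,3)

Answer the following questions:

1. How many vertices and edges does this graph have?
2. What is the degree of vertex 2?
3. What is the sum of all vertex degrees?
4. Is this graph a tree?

Count: 5 vertices, 4 edges.
Vertex 2 has neighbors [1, 3], degree = 2.
Handshaking lemma: 2 * 4 = 8.
A graph is a tree iff it is connected and has exactly n-1 edges. This graph is connected (all 5 vertices in one component) and has 5-1 = 4 edges. It is a tree.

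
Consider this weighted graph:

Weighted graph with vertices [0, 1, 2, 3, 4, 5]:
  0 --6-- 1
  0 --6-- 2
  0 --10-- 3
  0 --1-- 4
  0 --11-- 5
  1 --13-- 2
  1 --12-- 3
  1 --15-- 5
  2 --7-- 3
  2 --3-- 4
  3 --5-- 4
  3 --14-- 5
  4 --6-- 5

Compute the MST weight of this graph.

Applying Kruskal's algorithm (sort edges by weight, add if no cycle):
  Add (0,4) w=1
  Add (2,4) w=3
  Add (3,4) w=5
  Skip (0,2) w=6 (creates cycle)
  Add (0,1) w=6
  Add (4,5) w=6
  Skip (2,3) w=7 (creates cycle)
  Skip (0,3) w=10 (creates cycle)
  Skip (0,5) w=11 (creates cycle)
  Skip (1,3) w=12 (creates cycle)
  Skip (1,2) w=13 (creates cycle)
  Skip (3,5) w=14 (creates cycle)
  Skip (1,5) w=15 (creates cycle)
MST weight = 21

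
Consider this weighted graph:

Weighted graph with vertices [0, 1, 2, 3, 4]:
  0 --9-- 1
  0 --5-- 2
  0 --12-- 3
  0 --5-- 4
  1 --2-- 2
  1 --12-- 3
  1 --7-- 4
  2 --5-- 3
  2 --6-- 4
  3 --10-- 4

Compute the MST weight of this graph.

Applying Kruskal's algorithm (sort edges by weight, add if no cycle):
  Add (1,2) w=2
  Add (0,2) w=5
  Add (0,4) w=5
  Add (2,3) w=5
  Skip (2,4) w=6 (creates cycle)
  Skip (1,4) w=7 (creates cycle)
  Skip (0,1) w=9 (creates cycle)
  Skip (3,4) w=10 (creates cycle)
  Skip (0,3) w=12 (creates cycle)
  Skip (1,3) w=12 (creates cycle)
MST weight = 17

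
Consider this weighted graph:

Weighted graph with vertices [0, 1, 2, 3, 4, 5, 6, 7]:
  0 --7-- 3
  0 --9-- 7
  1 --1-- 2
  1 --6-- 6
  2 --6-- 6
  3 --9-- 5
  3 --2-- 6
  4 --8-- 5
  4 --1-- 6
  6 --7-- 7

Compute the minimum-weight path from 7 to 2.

Using Dijkstra's algorithm from vertex 7:
Shortest path: 7 -> 6 -> 2
Total weight: 7 + 6 = 13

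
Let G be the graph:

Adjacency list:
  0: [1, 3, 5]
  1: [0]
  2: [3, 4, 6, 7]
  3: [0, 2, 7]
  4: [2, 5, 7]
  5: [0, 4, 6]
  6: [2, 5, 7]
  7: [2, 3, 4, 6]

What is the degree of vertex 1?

Vertex 1 has neighbors [0], so deg(1) = 1.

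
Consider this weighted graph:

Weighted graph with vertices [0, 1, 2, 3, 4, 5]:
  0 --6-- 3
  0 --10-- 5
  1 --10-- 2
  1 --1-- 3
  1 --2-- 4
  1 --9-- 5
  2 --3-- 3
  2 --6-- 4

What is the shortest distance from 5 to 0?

Using Dijkstra's algorithm from vertex 5:
Shortest path: 5 -> 0
Total weight: 10 = 10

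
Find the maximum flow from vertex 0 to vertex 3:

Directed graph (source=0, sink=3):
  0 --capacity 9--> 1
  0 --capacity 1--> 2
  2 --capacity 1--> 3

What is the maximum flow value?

Computing max flow:
  Flow on (0->2): 1/1
  Flow on (2->3): 1/1
Maximum flow = 1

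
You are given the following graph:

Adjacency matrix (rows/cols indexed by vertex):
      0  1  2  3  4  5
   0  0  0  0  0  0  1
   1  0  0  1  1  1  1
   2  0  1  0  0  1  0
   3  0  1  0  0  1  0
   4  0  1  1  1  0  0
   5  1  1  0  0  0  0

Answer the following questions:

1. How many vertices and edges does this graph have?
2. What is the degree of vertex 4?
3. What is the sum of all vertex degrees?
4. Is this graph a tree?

Count: 6 vertices, 7 edges.
Vertex 4 has neighbors [1, 2, 3], degree = 3.
Handshaking lemma: 2 * 7 = 14.
A tree on 6 vertices has 5 edges. This graph has 7 edges (2 extra). Not a tree.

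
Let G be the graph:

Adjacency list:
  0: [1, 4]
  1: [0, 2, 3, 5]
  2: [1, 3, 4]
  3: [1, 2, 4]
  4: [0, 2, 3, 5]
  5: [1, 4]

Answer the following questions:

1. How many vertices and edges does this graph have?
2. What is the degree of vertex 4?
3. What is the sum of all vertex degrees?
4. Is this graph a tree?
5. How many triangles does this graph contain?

Count: 6 vertices, 9 edges.
Vertex 4 has neighbors [0, 2, 3, 5], degree = 4.
Handshaking lemma: 2 * 9 = 18.
A tree on 6 vertices has 5 edges. This graph has 9 edges (4 extra). Not a tree.
Number of triangles = 2.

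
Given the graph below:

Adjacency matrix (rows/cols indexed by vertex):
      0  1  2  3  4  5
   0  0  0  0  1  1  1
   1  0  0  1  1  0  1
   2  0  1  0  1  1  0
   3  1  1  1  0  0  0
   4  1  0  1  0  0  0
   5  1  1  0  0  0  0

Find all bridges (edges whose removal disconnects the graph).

No bridges found. The graph is 2-edge-connected (no single edge removal disconnects it).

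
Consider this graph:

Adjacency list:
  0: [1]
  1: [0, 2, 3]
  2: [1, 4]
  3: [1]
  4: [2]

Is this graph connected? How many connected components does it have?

Checking connectivity: the graph has 1 connected component(s).
All vertices are reachable from each other. The graph IS connected.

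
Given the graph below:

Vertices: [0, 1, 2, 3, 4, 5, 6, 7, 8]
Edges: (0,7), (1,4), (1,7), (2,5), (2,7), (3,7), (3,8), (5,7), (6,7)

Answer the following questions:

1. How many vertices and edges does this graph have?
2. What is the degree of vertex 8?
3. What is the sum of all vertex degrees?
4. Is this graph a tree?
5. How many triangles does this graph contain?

Count: 9 vertices, 9 edges.
Vertex 8 has neighbors [3], degree = 1.
Handshaking lemma: 2 * 9 = 18.
A tree on 9 vertices has 8 edges. This graph has 9 edges (1 extra). Not a tree.
Number of triangles = 1.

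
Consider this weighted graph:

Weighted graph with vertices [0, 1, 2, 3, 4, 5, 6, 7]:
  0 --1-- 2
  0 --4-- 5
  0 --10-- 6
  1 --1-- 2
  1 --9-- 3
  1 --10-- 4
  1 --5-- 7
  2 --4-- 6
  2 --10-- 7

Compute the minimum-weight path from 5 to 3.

Using Dijkstra's algorithm from vertex 5:
Shortest path: 5 -> 0 -> 2 -> 1 -> 3
Total weight: 4 + 1 + 1 + 9 = 15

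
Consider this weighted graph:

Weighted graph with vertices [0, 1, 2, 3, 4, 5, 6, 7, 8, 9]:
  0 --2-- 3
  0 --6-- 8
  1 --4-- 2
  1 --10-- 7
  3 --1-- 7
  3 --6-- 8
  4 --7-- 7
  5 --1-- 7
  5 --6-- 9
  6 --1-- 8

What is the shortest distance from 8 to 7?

Using Dijkstra's algorithm from vertex 8:
Shortest path: 8 -> 3 -> 7
Total weight: 6 + 1 = 7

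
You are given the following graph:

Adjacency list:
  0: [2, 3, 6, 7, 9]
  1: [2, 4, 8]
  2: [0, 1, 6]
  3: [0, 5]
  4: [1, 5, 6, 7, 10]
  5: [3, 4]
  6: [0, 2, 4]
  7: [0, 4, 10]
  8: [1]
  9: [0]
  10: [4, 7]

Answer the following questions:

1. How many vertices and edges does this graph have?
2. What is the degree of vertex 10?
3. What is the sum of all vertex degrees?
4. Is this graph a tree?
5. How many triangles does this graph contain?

Count: 11 vertices, 15 edges.
Vertex 10 has neighbors [4, 7], degree = 2.
Handshaking lemma: 2 * 15 = 30.
A tree on 11 vertices has 10 edges. This graph has 15 edges (5 extra). Not a tree.
Number of triangles = 2.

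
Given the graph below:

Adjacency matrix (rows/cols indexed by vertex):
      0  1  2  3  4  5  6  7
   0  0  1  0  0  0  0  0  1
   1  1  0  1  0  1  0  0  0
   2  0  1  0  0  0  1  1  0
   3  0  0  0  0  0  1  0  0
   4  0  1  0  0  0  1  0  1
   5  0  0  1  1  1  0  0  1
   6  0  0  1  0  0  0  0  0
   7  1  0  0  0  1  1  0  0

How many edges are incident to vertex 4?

Vertex 4 has neighbors [1, 5, 7], so deg(4) = 3.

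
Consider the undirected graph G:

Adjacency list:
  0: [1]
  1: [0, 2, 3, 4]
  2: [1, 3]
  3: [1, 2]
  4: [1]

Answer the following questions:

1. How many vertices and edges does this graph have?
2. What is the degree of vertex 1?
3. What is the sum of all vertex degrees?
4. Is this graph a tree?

Count: 5 vertices, 5 edges.
Vertex 1 has neighbors [0, 2, 3, 4], degree = 4.
Handshaking lemma: 2 * 5 = 10.
A tree on 5 vertices has 4 edges. This graph has 5 edges (1 extra). Not a tree.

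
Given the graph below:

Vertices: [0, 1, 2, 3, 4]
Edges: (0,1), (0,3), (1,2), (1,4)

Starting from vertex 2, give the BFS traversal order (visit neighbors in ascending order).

BFS from vertex 2 (neighbors processed in ascending order):
Visit order: 2, 1, 0, 4, 3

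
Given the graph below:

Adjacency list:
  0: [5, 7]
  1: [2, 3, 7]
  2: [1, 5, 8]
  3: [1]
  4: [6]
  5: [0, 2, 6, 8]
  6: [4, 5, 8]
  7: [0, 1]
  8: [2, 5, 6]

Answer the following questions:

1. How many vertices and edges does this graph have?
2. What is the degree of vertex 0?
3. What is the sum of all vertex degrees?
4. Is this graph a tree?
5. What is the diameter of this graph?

Count: 9 vertices, 11 edges.
Vertex 0 has neighbors [5, 7], degree = 2.
Handshaking lemma: 2 * 11 = 22.
A tree on 9 vertices has 8 edges. This graph has 11 edges (3 extra). Not a tree.
Diameter (longest shortest path) = 5.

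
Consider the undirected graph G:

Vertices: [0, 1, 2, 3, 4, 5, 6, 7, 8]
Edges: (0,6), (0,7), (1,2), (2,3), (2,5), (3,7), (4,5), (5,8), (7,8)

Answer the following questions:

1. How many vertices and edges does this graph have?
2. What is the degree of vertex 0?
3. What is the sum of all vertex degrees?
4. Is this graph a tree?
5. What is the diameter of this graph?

Count: 9 vertices, 9 edges.
Vertex 0 has neighbors [6, 7], degree = 2.
Handshaking lemma: 2 * 9 = 18.
A tree on 9 vertices has 8 edges. This graph has 9 edges (1 extra). Not a tree.
Diameter (longest shortest path) = 5.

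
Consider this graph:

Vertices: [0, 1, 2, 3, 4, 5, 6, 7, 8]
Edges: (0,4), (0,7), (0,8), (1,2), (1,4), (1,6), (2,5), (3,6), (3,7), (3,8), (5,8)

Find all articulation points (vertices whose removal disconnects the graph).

No articulation points. The graph is biconnected.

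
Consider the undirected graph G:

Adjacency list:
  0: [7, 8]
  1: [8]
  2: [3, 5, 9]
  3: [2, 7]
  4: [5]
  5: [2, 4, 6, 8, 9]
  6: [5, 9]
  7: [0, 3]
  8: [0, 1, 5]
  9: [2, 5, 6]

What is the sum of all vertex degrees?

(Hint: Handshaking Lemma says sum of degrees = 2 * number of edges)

Count edges: 12 edges.
By Handshaking Lemma: sum of degrees = 2 * 12 = 24.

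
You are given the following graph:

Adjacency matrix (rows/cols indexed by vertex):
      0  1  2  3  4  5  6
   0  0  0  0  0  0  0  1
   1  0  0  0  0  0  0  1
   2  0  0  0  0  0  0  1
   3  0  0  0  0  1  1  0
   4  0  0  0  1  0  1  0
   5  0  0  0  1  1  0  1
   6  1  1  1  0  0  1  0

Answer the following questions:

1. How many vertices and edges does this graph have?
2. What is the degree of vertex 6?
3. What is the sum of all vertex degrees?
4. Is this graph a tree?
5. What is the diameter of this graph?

Count: 7 vertices, 7 edges.
Vertex 6 has neighbors [0, 1, 2, 5], degree = 4.
Handshaking lemma: 2 * 7 = 14.
A tree on 7 vertices has 6 edges. This graph has 7 edges (1 extra). Not a tree.
Diameter (longest shortest path) = 3.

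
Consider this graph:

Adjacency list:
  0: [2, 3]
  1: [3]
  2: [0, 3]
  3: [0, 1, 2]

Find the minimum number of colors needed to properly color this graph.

The graph has a maximum clique of size 3 (lower bound on chromatic number).
A valid 3-coloring: {0: 1, 1: 1, 2: 2, 3: 0}.
Chromatic number = 3.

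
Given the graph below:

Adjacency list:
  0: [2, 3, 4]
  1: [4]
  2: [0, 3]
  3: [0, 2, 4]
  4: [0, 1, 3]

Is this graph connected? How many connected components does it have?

Checking connectivity: the graph has 1 connected component(s).
All vertices are reachable from each other. The graph IS connected.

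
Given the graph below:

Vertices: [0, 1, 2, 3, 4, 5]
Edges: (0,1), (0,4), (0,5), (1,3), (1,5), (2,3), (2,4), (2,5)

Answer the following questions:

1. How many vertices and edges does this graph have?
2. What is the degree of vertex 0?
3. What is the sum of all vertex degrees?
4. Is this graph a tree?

Count: 6 vertices, 8 edges.
Vertex 0 has neighbors [1, 4, 5], degree = 3.
Handshaking lemma: 2 * 8 = 16.
A tree on 6 vertices has 5 edges. This graph has 8 edges (3 extra). Not a tree.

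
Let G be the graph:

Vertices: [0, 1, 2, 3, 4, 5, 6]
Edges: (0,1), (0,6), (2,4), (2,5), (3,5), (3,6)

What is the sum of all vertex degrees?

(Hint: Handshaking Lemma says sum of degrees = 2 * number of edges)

Count edges: 6 edges.
By Handshaking Lemma: sum of degrees = 2 * 6 = 12.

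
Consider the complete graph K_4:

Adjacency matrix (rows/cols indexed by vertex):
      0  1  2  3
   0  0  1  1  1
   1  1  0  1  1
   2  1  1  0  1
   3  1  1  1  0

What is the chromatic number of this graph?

In K_4, every vertex is adjacent to every other vertex.
Each vertex needs a unique color.
Chromatic number = 4.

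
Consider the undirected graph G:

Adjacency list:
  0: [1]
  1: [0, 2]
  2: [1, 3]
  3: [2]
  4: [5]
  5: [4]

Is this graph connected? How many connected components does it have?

Checking connectivity: the graph has 2 connected component(s).
Components: [[0, 1, 2, 3], [4, 5]]. The graph is NOT connected.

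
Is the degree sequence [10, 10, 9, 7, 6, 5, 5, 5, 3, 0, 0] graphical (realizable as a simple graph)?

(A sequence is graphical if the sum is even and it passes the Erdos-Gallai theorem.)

Sum of degrees = 60. Sum is even but fails Erdos-Gallai. The sequence is NOT graphical.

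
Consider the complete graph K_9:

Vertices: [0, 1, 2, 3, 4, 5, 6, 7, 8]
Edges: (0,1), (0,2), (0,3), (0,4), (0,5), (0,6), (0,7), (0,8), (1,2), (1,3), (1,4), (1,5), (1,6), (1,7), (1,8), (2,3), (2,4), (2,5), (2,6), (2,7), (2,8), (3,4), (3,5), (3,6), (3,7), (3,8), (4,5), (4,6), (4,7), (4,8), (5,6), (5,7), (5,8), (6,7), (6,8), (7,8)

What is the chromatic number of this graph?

In K_9, every vertex is adjacent to every other vertex.
Each vertex needs a unique color.
Chromatic number = 9.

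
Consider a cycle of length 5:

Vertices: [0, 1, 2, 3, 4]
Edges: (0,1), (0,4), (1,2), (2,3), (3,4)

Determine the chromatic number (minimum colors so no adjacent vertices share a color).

This is an odd cycle (C_5). Odd cycles are not bipartite (any 2-coloring forces two adjacent vertices to match), and 3 colors suffice.
Chromatic number = 3.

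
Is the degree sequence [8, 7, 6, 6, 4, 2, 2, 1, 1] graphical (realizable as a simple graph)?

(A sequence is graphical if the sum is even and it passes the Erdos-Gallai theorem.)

Sum of degrees = 37. Sum is odd, so the sequence is NOT graphical.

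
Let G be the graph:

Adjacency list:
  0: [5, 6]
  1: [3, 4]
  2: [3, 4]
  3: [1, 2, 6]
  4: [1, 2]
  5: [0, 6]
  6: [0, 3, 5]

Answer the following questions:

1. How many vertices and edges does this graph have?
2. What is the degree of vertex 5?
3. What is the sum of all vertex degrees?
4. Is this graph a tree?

Count: 7 vertices, 8 edges.
Vertex 5 has neighbors [0, 6], degree = 2.
Handshaking lemma: 2 * 8 = 16.
A tree on 7 vertices has 6 edges. This graph has 8 edges (2 extra). Not a tree.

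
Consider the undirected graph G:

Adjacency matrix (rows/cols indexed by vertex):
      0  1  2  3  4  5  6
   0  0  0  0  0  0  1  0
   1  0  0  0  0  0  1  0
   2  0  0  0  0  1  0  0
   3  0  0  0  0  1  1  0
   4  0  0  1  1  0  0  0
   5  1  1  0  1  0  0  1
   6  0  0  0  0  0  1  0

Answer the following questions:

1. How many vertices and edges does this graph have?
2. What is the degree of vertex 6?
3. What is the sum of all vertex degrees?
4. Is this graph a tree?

Count: 7 vertices, 6 edges.
Vertex 6 has neighbors [5], degree = 1.
Handshaking lemma: 2 * 6 = 12.
A graph is a tree iff it is connected and has exactly n-1 edges. This graph is connected (all 7 vertices in one component) and has 7-1 = 6 edges. It is a tree.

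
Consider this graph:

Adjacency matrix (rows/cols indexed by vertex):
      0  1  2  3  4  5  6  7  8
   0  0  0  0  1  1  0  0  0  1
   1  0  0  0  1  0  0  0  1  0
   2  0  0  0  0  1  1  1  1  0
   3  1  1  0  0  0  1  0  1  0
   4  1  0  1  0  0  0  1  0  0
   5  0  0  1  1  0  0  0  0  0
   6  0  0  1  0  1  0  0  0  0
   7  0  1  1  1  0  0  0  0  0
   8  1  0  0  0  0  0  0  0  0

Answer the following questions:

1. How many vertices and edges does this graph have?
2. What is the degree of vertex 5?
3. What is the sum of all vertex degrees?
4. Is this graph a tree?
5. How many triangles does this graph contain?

Count: 9 vertices, 12 edges.
Vertex 5 has neighbors [2, 3], degree = 2.
Handshaking lemma: 2 * 12 = 24.
A tree on 9 vertices has 8 edges. This graph has 12 edges (4 extra). Not a tree.
Number of triangles = 2.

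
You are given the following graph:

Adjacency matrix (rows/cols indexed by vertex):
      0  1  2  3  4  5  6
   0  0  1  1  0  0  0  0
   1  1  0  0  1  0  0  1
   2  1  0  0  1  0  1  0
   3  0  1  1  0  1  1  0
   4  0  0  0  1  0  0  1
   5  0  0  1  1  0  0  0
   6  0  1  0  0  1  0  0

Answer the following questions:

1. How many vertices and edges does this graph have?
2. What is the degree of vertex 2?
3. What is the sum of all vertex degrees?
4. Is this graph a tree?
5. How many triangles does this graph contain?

Count: 7 vertices, 9 edges.
Vertex 2 has neighbors [0, 3, 5], degree = 3.
Handshaking lemma: 2 * 9 = 18.
A tree on 7 vertices has 6 edges. This graph has 9 edges (3 extra). Not a tree.
Number of triangles = 1.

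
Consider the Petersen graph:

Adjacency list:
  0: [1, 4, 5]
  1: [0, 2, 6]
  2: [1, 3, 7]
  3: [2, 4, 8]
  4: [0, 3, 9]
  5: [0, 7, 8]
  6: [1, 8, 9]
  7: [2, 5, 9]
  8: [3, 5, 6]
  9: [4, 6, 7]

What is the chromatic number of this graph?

The Petersen graph contains odd cycles (e.g. the outer 5-cycle), so chi >= 3.
A proper 3-coloring exists (it is a well-known 3-chromatic graph).
Chromatic number = 3.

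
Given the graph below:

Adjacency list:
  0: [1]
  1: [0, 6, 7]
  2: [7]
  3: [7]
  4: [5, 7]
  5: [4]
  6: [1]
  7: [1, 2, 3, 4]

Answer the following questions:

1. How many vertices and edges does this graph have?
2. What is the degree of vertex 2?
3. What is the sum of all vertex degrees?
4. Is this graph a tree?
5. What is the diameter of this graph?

Count: 8 vertices, 7 edges.
Vertex 2 has neighbors [7], degree = 1.
Handshaking lemma: 2 * 7 = 14.
A graph is a tree iff it is connected and has exactly n-1 edges. This graph is connected (all 8 vertices in one component) and has 8-1 = 7 edges. It is a tree.
Diameter (longest shortest path) = 4.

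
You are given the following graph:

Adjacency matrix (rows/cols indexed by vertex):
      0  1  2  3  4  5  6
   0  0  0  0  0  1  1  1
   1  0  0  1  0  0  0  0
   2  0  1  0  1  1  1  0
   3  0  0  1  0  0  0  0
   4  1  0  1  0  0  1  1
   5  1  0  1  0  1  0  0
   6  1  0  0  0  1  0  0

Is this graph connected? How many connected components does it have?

Checking connectivity: the graph has 1 connected component(s).
All vertices are reachable from each other. The graph IS connected.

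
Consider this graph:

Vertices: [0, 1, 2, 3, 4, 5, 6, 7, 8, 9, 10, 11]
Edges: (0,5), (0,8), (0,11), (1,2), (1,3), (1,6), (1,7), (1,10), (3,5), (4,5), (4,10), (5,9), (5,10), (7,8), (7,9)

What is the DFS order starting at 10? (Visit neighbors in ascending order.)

DFS from vertex 10 (neighbors processed in ascending order):
Visit order: 10, 1, 2, 3, 5, 0, 8, 7, 9, 11, 4, 6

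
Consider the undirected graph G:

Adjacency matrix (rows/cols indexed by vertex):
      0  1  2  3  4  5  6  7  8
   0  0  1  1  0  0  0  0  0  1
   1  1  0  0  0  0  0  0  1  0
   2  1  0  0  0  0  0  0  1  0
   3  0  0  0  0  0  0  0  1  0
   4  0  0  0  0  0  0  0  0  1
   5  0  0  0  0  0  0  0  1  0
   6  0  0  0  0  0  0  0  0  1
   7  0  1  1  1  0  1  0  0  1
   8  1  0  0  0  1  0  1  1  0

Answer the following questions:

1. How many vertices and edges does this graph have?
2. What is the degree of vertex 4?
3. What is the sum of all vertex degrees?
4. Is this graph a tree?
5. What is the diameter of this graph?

Count: 9 vertices, 10 edges.
Vertex 4 has neighbors [8], degree = 1.
Handshaking lemma: 2 * 10 = 20.
A tree on 9 vertices has 8 edges. This graph has 10 edges (2 extra). Not a tree.
Diameter (longest shortest path) = 3.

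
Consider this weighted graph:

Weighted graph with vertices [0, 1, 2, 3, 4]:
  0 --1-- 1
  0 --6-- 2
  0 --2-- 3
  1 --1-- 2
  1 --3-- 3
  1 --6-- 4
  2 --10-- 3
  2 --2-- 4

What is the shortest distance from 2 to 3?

Using Dijkstra's algorithm from vertex 2:
Shortest path: 2 -> 1 -> 3
Total weight: 1 + 3 = 4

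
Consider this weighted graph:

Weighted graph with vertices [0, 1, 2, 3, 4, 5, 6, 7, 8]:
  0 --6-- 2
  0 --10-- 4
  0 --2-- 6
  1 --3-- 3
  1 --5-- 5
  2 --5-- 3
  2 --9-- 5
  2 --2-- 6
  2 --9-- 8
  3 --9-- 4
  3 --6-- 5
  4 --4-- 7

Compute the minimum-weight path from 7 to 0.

Using Dijkstra's algorithm from vertex 7:
Shortest path: 7 -> 4 -> 0
Total weight: 4 + 10 = 14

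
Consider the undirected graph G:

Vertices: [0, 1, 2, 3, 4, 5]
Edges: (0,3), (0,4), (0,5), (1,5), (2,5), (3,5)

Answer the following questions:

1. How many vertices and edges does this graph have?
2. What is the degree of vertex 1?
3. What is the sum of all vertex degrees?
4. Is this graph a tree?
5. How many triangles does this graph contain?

Count: 6 vertices, 6 edges.
Vertex 1 has neighbors [5], degree = 1.
Handshaking lemma: 2 * 6 = 12.
A tree on 6 vertices has 5 edges. This graph has 6 edges (1 extra). Not a tree.
Number of triangles = 1.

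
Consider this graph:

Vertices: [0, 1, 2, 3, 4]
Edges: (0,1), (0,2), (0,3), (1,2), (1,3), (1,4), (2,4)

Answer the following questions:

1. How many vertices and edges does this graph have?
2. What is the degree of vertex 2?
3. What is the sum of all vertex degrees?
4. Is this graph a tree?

Count: 5 vertices, 7 edges.
Vertex 2 has neighbors [0, 1, 4], degree = 3.
Handshaking lemma: 2 * 7 = 14.
A tree on 5 vertices has 4 edges. This graph has 7 edges (3 extra). Not a tree.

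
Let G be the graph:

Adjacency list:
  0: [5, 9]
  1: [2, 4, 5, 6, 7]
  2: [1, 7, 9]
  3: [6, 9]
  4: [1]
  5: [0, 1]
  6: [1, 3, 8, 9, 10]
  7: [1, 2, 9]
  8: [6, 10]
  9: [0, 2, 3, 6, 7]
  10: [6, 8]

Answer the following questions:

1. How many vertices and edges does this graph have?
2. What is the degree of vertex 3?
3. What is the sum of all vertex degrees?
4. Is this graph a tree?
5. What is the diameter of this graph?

Count: 11 vertices, 16 edges.
Vertex 3 has neighbors [6, 9], degree = 2.
Handshaking lemma: 2 * 16 = 32.
A tree on 11 vertices has 10 edges. This graph has 16 edges (6 extra). Not a tree.
Diameter (longest shortest path) = 3.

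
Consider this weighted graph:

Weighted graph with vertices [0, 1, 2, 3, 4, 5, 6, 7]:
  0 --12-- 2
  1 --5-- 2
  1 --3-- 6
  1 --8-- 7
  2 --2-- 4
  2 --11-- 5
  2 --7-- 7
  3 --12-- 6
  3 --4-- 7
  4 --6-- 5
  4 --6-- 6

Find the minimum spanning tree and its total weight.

Applying Kruskal's algorithm (sort edges by weight, add if no cycle):
  Add (2,4) w=2
  Add (1,6) w=3
  Add (3,7) w=4
  Add (1,2) w=5
  Add (4,5) w=6
  Skip (4,6) w=6 (creates cycle)
  Add (2,7) w=7
  Skip (1,7) w=8 (creates cycle)
  Skip (2,5) w=11 (creates cycle)
  Add (0,2) w=12
  Skip (3,6) w=12 (creates cycle)
MST weight = 39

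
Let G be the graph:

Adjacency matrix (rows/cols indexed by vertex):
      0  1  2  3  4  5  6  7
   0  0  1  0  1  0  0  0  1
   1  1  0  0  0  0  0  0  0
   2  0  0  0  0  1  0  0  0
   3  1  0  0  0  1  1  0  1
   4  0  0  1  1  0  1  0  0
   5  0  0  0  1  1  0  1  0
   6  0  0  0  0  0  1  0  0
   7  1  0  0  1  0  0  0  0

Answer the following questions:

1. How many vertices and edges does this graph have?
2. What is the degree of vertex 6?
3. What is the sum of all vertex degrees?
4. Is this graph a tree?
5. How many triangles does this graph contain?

Count: 8 vertices, 9 edges.
Vertex 6 has neighbors [5], degree = 1.
Handshaking lemma: 2 * 9 = 18.
A tree on 8 vertices has 7 edges. This graph has 9 edges (2 extra). Not a tree.
Number of triangles = 2.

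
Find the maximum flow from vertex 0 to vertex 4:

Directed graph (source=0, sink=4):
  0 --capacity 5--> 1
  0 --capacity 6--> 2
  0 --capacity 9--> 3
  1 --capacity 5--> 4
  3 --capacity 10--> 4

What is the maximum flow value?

Computing max flow:
  Flow on (0->1): 5/5
  Flow on (0->3): 9/9
  Flow on (1->4): 5/5
  Flow on (3->4): 9/10
Maximum flow = 14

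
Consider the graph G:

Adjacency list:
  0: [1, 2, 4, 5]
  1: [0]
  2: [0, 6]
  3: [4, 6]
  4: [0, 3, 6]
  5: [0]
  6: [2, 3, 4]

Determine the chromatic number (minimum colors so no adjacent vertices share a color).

The graph has a maximum clique of size 3 (lower bound on chromatic number).
A valid 3-coloring: {0: 0, 1: 1, 2: 1, 3: 2, 4: 1, 5: 1, 6: 0}.
Chromatic number = 3.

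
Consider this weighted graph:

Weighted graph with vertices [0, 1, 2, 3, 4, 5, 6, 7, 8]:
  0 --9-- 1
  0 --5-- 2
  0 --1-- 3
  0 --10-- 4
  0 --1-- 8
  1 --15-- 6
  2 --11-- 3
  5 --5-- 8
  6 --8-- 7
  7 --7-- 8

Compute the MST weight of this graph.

Applying Kruskal's algorithm (sort edges by weight, add if no cycle):
  Add (0,8) w=1
  Add (0,3) w=1
  Add (0,2) w=5
  Add (5,8) w=5
  Add (7,8) w=7
  Add (6,7) w=8
  Add (0,1) w=9
  Add (0,4) w=10
  Skip (2,3) w=11 (creates cycle)
  Skip (1,6) w=15 (creates cycle)
MST weight = 46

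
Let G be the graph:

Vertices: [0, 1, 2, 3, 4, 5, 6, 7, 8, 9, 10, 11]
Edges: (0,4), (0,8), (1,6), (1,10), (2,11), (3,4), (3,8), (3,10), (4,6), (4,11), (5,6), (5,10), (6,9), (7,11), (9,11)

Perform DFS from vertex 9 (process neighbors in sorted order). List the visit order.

DFS from vertex 9 (neighbors processed in ascending order):
Visit order: 9, 6, 1, 10, 3, 4, 0, 8, 11, 2, 7, 5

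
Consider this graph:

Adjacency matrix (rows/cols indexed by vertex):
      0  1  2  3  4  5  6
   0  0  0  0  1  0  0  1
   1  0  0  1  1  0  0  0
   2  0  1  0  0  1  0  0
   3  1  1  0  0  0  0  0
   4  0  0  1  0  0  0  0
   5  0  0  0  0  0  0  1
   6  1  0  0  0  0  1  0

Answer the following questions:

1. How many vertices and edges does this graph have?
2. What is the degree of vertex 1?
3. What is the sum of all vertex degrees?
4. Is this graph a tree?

Count: 7 vertices, 6 edges.
Vertex 1 has neighbors [2, 3], degree = 2.
Handshaking lemma: 2 * 6 = 12.
A graph is a tree iff it is connected and has exactly n-1 edges. This graph is connected (all 7 vertices in one component) and has 7-1 = 6 edges. It is a tree.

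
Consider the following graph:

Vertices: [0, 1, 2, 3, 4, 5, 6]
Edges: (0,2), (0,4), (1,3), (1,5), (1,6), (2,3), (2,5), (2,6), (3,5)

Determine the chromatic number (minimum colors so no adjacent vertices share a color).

The graph has a maximum clique of size 3 (lower bound on chromatic number).
A valid 3-coloring: {0: 1, 1: 0, 2: 0, 3: 1, 4: 0, 5: 2, 6: 1}.
Chromatic number = 3.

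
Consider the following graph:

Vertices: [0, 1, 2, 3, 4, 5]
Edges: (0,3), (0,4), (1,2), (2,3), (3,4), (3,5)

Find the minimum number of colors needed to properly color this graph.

The graph has a maximum clique of size 3 (lower bound on chromatic number).
A valid 3-coloring: {0: 1, 1: 0, 2: 1, 3: 0, 4: 2, 5: 1}.
Chromatic number = 3.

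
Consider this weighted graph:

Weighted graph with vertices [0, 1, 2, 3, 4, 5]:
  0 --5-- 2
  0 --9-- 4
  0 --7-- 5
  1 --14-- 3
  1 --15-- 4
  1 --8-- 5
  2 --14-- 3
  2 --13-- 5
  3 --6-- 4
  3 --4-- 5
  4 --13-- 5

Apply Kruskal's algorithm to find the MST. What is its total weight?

Applying Kruskal's algorithm (sort edges by weight, add if no cycle):
  Add (3,5) w=4
  Add (0,2) w=5
  Add (3,4) w=6
  Add (0,5) w=7
  Add (1,5) w=8
  Skip (0,4) w=9 (creates cycle)
  Skip (2,5) w=13 (creates cycle)
  Skip (4,5) w=13 (creates cycle)
  Skip (1,3) w=14 (creates cycle)
  Skip (2,3) w=14 (creates cycle)
  Skip (1,4) w=15 (creates cycle)
MST weight = 30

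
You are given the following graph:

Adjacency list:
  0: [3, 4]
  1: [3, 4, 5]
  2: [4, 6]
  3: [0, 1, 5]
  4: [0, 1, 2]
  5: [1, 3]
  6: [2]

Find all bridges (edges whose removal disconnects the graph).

A bridge is an edge whose removal increases the number of connected components.
Bridges found: (2,4), (2,6)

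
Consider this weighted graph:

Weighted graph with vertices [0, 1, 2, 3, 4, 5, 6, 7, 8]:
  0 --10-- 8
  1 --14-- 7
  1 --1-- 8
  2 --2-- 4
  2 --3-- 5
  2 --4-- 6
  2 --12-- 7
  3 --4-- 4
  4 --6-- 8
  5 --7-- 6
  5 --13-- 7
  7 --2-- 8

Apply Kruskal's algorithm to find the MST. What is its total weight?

Applying Kruskal's algorithm (sort edges by weight, add if no cycle):
  Add (1,8) w=1
  Add (2,4) w=2
  Add (7,8) w=2
  Add (2,5) w=3
  Add (2,6) w=4
  Add (3,4) w=4
  Add (4,8) w=6
  Skip (5,6) w=7 (creates cycle)
  Add (0,8) w=10
  Skip (2,7) w=12 (creates cycle)
  Skip (5,7) w=13 (creates cycle)
  Skip (1,7) w=14 (creates cycle)
MST weight = 32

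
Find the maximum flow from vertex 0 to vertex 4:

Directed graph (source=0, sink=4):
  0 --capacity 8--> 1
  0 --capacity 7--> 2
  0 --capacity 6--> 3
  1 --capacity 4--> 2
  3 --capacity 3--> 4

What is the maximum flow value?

Computing max flow:
  Flow on (0->3): 3/6
  Flow on (3->4): 3/3
Maximum flow = 3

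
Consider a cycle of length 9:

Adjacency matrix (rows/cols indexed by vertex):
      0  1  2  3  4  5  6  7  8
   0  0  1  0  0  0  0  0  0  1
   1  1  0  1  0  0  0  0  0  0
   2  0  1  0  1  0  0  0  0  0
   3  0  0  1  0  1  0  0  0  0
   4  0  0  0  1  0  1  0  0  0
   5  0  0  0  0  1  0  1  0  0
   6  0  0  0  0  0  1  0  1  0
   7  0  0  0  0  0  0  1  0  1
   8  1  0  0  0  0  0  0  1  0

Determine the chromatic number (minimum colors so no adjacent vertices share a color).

This is an odd cycle (C_9). Odd cycles are not bipartite (any 2-coloring forces two adjacent vertices to match), and 3 colors suffice.
Chromatic number = 3.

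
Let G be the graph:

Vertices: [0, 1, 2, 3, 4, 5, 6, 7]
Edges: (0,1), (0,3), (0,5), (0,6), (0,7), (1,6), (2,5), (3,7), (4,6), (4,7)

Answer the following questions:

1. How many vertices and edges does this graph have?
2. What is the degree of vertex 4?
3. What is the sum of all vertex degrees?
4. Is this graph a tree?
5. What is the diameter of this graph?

Count: 8 vertices, 10 edges.
Vertex 4 has neighbors [6, 7], degree = 2.
Handshaking lemma: 2 * 10 = 20.
A tree on 8 vertices has 7 edges. This graph has 10 edges (3 extra). Not a tree.
Diameter (longest shortest path) = 4.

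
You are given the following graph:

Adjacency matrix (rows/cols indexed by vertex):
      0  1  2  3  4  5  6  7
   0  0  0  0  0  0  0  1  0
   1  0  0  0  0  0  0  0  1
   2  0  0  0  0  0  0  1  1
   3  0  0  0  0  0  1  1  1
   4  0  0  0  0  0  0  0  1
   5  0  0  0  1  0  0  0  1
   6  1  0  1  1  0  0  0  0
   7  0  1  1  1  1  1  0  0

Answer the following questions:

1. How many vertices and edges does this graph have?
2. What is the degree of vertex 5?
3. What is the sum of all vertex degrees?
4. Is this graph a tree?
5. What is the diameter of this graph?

Count: 8 vertices, 9 edges.
Vertex 5 has neighbors [3, 7], degree = 2.
Handshaking lemma: 2 * 9 = 18.
A tree on 8 vertices has 7 edges. This graph has 9 edges (2 extra). Not a tree.
Diameter (longest shortest path) = 4.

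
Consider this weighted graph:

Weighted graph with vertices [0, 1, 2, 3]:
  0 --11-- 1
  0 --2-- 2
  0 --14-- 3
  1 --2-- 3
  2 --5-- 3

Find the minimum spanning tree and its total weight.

Applying Kruskal's algorithm (sort edges by weight, add if no cycle):
  Add (0,2) w=2
  Add (1,3) w=2
  Add (2,3) w=5
  Skip (0,1) w=11 (creates cycle)
  Skip (0,3) w=14 (creates cycle)
MST weight = 9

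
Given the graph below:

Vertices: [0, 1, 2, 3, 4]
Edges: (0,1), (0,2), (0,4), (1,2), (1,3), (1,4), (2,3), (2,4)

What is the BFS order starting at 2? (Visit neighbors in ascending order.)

BFS from vertex 2 (neighbors processed in ascending order):
Visit order: 2, 0, 1, 3, 4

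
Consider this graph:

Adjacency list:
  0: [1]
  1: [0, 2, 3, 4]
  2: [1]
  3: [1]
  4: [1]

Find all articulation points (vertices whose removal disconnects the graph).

An articulation point is a vertex whose removal disconnects the graph.
Articulation points: [1]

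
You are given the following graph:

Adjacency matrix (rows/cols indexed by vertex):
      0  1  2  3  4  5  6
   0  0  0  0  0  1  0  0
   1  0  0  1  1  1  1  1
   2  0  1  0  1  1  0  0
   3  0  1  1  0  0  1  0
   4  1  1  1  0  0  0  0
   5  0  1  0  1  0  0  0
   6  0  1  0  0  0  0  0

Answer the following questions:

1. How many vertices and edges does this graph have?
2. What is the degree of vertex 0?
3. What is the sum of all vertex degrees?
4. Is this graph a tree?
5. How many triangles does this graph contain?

Count: 7 vertices, 9 edges.
Vertex 0 has neighbors [4], degree = 1.
Handshaking lemma: 2 * 9 = 18.
A tree on 7 vertices has 6 edges. This graph has 9 edges (3 extra). Not a tree.
Number of triangles = 3.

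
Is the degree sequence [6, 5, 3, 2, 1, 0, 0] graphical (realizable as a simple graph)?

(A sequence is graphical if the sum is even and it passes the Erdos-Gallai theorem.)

Sum of degrees = 17. Sum is odd, so the sequence is NOT graphical.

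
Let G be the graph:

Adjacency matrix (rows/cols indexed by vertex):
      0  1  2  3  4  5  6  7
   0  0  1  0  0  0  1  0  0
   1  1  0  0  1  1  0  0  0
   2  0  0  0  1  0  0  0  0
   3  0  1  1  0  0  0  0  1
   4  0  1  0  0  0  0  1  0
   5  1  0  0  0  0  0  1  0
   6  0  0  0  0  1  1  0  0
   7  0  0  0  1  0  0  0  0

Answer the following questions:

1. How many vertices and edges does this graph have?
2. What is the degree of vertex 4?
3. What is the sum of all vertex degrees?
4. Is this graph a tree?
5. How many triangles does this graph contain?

Count: 8 vertices, 8 edges.
Vertex 4 has neighbors [1, 6], degree = 2.
Handshaking lemma: 2 * 8 = 16.
A tree on 8 vertices has 7 edges. This graph has 8 edges (1 extra). Not a tree.
Number of triangles = 0.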